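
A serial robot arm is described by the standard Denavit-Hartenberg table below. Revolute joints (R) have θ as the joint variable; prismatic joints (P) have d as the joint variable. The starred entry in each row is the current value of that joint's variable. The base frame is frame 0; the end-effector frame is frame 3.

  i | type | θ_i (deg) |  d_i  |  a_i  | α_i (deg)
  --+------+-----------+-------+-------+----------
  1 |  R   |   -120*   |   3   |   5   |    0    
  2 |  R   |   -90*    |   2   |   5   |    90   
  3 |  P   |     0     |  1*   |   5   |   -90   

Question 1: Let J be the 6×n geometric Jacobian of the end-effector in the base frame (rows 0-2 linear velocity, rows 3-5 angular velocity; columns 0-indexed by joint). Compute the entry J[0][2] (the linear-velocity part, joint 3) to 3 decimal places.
prismatic axis z_2 = (0.5000,0.8660,0.0000)
J_v[:, 2] = z_2; J_ω[:, 2] = (0,0,0)
entry J[0][2] = 0.5000

0.500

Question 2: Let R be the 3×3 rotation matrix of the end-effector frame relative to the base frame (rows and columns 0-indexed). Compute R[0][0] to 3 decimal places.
-0.866

End-effector x-axis (col 0 of R) = (-0.8660,0.5000,0.0000)
R[0][0] = -0.8660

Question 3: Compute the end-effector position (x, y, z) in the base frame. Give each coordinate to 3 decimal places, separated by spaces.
-10.660 1.536 5.000

after link 1: o_1 = (-2.5000, -4.3301, 3.0000)
after link 2: o_2 = (-6.8301, -1.8301, 5.0000)
after link 3: o_3 = (-10.6603, 1.5359, 5.0000)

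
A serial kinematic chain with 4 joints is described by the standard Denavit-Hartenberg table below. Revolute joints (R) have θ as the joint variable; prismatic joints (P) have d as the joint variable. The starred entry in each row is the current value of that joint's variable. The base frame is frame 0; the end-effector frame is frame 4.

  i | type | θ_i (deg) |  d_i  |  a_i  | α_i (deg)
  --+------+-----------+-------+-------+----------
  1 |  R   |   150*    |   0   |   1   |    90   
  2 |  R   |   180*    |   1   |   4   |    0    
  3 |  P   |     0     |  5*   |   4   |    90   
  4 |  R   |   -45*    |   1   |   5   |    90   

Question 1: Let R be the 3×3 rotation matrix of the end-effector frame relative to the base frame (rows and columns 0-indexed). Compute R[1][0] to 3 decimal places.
-0.966

End-effector x-axis (col 0 of R) = (0.2588,-0.9659,0.0000)
R[1][0] = -0.9659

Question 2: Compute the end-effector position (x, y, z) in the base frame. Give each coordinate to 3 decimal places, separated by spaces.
after link 1: o_1 = (-0.8660, 0.5000, 0.0000)
after link 2: o_2 = (3.0981, -0.6340, 0.0000)
after link 3: o_3 = (9.0622, 1.6962, 0.0000)
after link 4: o_4 = (10.3563, -3.1335, 1.0000)

10.356 -3.133 1.000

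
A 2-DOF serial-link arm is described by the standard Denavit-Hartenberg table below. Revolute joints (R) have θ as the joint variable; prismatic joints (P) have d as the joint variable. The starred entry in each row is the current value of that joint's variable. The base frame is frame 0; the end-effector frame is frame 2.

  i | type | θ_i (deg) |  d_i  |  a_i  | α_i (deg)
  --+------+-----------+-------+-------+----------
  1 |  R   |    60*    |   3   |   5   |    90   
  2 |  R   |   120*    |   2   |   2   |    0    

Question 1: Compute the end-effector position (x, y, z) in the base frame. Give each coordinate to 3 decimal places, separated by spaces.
after link 1: o_1 = (2.5000, 4.3301, 3.0000)
after link 2: o_2 = (3.7321, 2.4641, 4.7321)

3.732 2.464 4.732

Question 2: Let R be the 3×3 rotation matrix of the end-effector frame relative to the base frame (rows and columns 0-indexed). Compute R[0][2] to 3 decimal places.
End-effector z-axis (col 2 of R) = (0.8660,-0.5000,0.0000)
R[0][2] = 0.8660

0.866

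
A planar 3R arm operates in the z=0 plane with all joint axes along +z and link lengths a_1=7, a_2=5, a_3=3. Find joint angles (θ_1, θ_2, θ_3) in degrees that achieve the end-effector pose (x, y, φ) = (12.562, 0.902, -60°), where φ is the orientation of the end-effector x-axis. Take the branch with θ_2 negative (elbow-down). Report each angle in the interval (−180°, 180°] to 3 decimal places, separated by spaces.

wrist centre = target − a_3·(cos φ, sin φ) = (11.0620, 3.5001)
cos θ_2 = (134.6184−7²−5²)/(2·7·5) = 0.8660; θ_2 = -30.0056° (elbow-down)
β = atan2(3.5001,11.0620) = 17.5577°; ψ = atan2(-2.5004,11.3299) = -12.4453°
θ_1 = β − ψ = 30.0029°
θ_3 = φ − θ_1 − θ_2 = -59.9973° (wrapped to (-180°,180°])

30.003 -30.006 -59.997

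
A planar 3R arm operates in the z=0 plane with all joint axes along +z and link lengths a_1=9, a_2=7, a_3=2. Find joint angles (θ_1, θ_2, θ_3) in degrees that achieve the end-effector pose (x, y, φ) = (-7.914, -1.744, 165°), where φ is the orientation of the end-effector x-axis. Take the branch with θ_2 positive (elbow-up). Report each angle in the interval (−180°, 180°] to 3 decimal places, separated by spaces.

wrist centre = target − a_3·(cos φ, sin φ) = (-5.9821, -2.2616)
cos θ_2 = (40.9011−9²−7²)/(2·9·7) = -0.7071; θ_2 = 135.0022° (elbow-up)
β = atan2(-2.2616,-5.9821) = -159.2902°; ψ = atan2(4.9496,4.0501) = 50.7077°
θ_1 = β − ψ = -209.9978°
θ_3 = φ − θ_1 − θ_2 = -120.0044° (wrapped to (-180°,180°])

150.002 135.002 -120.004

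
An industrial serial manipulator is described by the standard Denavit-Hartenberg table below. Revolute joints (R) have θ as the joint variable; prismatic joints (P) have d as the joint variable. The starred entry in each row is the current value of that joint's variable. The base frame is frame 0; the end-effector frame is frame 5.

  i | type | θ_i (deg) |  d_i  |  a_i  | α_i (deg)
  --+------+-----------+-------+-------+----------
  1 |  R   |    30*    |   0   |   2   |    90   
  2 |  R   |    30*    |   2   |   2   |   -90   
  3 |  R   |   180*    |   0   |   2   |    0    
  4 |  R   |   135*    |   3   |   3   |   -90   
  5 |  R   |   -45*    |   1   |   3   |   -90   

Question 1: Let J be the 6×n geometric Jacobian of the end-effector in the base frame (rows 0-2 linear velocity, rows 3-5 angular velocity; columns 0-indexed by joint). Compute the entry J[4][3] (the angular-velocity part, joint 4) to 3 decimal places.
-0.250

axis z_3 = (-0.4330,-0.2500,0.8660); lever o_n−o_3 = (2.4858,-1.9298,6.5994)
cross product → J_v[:, 3] = (0.0214,5.0104,1.4571)
J_ω[:, 3] = z_3
entry J[4][3] = -0.2500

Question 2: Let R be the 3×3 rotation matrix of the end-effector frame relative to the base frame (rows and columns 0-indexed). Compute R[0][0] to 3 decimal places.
End-effector x-axis (col 0 of R) = (0.3188,-0.3933,0.8624)
R[0][0] = 0.3188

0.319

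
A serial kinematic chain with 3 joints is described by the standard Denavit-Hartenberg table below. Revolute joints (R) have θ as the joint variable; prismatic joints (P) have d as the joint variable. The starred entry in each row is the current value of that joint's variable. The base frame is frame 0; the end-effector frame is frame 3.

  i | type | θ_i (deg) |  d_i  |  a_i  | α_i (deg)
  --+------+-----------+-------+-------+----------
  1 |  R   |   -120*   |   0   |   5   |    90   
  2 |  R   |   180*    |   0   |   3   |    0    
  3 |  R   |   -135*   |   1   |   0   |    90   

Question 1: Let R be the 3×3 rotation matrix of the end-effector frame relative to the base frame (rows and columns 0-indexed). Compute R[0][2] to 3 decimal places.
-0.354

End-effector z-axis (col 2 of R) = (-0.3536,-0.6124,-0.7071)
R[0][2] = -0.3536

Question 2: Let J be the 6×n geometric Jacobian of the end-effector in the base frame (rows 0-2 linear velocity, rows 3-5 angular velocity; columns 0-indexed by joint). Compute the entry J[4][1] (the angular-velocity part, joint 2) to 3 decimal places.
0.500

axis z_1 = (-0.8660,0.5000,0.0000); lever o_n−o_1 = (0.6340,3.0981,0.0000)
cross product → J_v[:, 1] = (0.0000,0.0000,-3.0000)
J_ω[:, 1] = z_1
entry J[4][1] = 0.5000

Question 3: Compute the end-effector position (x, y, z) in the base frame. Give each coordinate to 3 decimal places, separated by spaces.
after link 1: o_1 = (-2.5000, -4.3301, 0.0000)
after link 2: o_2 = (-1.0000, -1.7321, 0.0000)
after link 3: o_3 = (-1.8660, -1.2321, 0.0000)

-1.866 -1.232 0.000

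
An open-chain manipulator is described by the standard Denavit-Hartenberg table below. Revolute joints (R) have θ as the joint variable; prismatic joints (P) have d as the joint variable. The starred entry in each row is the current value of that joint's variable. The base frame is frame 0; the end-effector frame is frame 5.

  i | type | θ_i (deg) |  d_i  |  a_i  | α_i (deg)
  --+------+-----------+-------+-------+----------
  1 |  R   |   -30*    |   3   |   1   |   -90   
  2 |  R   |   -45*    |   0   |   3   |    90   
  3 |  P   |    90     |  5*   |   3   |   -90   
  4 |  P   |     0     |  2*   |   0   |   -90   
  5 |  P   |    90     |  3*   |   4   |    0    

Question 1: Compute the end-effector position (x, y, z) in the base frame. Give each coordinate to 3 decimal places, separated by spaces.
4.203 1.037 7.950

after link 1: o_1 = (0.8660, -0.5000, 3.0000)
after link 2: o_2 = (2.7031, -1.5607, 5.1213)
after link 3: o_3 = (1.1413, 2.8052, 8.6569)
after link 4: o_4 = (-0.0835, 3.5123, 7.2426)
after link 5: o_5 = (4.2031, 1.0374, 7.9497)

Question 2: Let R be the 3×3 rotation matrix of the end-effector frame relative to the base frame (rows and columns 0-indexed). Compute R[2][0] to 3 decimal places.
End-effector x-axis (col 0 of R) = (0.6124,-0.3536,0.7071)
R[2][0] = 0.7071

0.707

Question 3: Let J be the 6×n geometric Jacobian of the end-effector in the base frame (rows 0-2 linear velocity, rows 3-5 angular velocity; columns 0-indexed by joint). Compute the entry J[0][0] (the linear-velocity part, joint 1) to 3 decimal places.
axis z_0 = ẑ; lever o_n−o_0 = (4.2031,1.0374,7.9497)
cross product → J_v[:, 0] = (-1.0374,4.2031,0.0000)
J_ω[:, 0] = z_0
entry J[0][0] = -1.0374

-1.037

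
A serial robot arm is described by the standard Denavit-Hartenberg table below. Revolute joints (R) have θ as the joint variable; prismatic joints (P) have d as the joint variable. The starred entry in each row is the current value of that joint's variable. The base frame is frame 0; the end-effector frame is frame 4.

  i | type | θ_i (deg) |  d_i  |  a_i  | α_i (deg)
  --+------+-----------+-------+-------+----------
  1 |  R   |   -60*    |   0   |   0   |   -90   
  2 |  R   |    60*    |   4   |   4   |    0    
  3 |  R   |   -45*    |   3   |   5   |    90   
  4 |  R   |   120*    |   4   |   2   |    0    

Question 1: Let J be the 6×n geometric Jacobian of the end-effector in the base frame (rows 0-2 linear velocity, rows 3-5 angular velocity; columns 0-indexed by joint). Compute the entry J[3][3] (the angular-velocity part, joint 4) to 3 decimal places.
axis z_3 = (0.1294,-0.2241,0.9659); lever o_n−o_3 = (1.5347,0.8060,4.1225)
cross product → J_v[:, 3] = (-1.7025,0.9489,0.4483)
J_ω[:, 3] = z_3
entry J[3][3] = 0.1294

0.129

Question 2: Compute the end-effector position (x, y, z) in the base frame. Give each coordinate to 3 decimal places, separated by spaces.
after link 1: o_1 = (0.0000, 0.0000, 0.0000)
after link 2: o_2 = (4.4641, 0.2679, -3.4641)
after link 3: o_3 = (9.4770, -2.4146, -4.7582)
after link 4: o_4 = (11.0117, -1.6087, -0.6357)

11.012 -1.609 -0.636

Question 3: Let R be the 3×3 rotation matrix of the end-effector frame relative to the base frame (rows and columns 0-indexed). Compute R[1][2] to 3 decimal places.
-0.224

End-effector z-axis (col 2 of R) = (0.1294,-0.2241,0.9659)
R[1][2] = -0.2241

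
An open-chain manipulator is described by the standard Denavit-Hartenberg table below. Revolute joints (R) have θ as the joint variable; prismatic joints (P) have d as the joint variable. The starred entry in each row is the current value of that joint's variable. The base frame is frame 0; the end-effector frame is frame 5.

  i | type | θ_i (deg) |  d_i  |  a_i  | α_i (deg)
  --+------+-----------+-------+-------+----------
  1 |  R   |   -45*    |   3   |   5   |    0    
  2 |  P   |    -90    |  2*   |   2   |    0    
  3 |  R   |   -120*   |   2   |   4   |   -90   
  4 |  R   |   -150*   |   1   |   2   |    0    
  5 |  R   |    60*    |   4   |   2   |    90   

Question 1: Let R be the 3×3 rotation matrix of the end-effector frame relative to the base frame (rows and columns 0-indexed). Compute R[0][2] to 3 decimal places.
End-effector z-axis (col 2 of R) = (0.2588,-0.9659,-0.0000)
R[0][2] = 0.2588

0.259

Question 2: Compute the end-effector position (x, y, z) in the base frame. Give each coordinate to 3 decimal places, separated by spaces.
after link 1: o_1 = (3.5355, -3.5355, 3.0000)
after link 2: o_2 = (2.1213, -4.9497, 5.0000)
after link 3: o_3 = (1.0860, -1.0860, 7.0000)
after link 4: o_4 = (0.5684, -3.0179, 8.0000)
after link 5: o_5 = (-3.2953, -4.0532, 10.0000)

-3.295 -4.053 10.000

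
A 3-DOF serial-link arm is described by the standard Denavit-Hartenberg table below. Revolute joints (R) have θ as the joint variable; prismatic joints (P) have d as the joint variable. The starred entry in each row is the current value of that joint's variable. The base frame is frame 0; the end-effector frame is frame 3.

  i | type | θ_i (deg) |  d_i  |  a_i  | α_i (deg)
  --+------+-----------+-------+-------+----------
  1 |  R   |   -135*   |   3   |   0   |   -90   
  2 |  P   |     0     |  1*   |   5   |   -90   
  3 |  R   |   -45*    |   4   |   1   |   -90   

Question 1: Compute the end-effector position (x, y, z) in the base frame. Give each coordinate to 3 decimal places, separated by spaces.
-2.828 -5.243 -1.000

after link 1: o_1 = (0.0000, 0.0000, 3.0000)
after link 2: o_2 = (-2.8284, -4.2426, 3.0000)
after link 3: o_3 = (-2.8284, -5.2426, -1.0000)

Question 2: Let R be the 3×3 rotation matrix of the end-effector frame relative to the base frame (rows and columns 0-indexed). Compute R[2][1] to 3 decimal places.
End-effector y-axis (col 1 of R) = (-0.0000,0.0000,1.0000)
R[2][1] = 1.0000

1.000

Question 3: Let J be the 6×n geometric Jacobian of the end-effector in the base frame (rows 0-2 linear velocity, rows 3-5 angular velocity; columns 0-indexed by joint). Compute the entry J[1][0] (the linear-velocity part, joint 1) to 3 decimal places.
axis z_0 = ẑ; lever o_n−o_0 = (-2.8284,-5.2426,-1.0000)
cross product → J_v[:, 0] = (5.2426,-2.8284,0.0000)
J_ω[:, 0] = z_0
entry J[1][0] = -2.8284

-2.828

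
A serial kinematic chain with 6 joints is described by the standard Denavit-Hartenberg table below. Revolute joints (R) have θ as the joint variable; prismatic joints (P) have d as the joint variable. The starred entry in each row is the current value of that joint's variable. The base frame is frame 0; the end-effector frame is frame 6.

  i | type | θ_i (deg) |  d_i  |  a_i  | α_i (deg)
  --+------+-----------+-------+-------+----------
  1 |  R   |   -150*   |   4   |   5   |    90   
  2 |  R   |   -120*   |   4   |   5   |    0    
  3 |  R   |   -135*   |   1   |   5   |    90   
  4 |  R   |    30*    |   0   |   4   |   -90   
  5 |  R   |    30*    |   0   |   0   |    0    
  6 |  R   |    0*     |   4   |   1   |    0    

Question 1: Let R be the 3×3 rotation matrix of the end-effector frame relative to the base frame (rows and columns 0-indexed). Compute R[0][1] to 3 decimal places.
0.752

End-effector y-axis (col 1 of R) = (0.7524,0.1457,-0.6424)
R[0][1] = 0.7524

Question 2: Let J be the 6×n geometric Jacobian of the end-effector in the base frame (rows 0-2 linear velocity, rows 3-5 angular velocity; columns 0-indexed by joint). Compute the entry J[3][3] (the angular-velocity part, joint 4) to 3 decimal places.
-0.837

axis z_3 = (-0.8365,-0.4830,0.2588); lever o_n−o_3 = (-2.0340,5.6351,2.0092)
cross product → J_v[:, 3] = (-2.4289,1.1543,-5.6962)
J_ω[:, 3] = z_3
entry J[3][3] = -0.8365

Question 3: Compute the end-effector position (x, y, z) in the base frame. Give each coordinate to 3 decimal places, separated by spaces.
after link 1: o_1 = (-4.3301, -2.5000, 4.0000)
after link 2: o_2 = (-4.1651, 2.2141, -0.3301)
after link 3: o_3 = (-3.5443, 3.7272, 4.4995)
after link 4: o_4 = (-3.7679, 5.9075, 7.8456)
after link 5: o_5 = (-3.7679, 5.9075, 7.8456)
after link 6: o_6 = (-5.5784, 9.3622, 6.5088)

-5.578 9.362 6.509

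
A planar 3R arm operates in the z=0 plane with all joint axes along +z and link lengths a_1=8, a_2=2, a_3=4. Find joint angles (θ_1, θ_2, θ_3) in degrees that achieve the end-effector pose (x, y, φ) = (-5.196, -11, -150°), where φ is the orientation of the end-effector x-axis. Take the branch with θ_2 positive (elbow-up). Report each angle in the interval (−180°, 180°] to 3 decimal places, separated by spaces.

-111.786 60.001 -98.215

wrist centre = target − a_3·(cos φ, sin φ) = (-1.7319, -9.0000)
cos θ_2 = (83.9995−8²−2²)/(2·8·2) = 0.5000; θ_2 = 60.0011° (elbow-up)
β = atan2(-9.0000,-1.7319) = -100.8925°; ψ = atan2(1.7321,9.0000) = 10.8936°
θ_1 = β − ψ = -111.7860°
θ_3 = φ − θ_1 − θ_2 = -98.2151° (wrapped to (-180°,180°])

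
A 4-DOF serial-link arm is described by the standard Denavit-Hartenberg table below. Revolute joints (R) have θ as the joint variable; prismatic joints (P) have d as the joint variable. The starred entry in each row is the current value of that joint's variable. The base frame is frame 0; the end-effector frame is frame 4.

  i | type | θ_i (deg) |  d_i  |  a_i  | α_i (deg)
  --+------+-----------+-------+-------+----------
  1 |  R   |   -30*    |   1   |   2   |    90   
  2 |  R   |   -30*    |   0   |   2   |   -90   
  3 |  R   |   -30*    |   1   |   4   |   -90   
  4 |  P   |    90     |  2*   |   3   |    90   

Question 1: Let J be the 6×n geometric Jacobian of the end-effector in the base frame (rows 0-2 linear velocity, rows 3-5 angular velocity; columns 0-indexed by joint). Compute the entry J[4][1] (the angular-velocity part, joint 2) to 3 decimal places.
-0.866

axis z_1 = (-0.5000,-0.8660,0.0000); lever o_n−o_1 = (3.8481,-2.5311,-4.9641)
cross product → J_v[:, 1] = (4.2990,-2.4821,4.5981)
J_ω[:, 1] = z_1
entry J[4][1] = -0.8660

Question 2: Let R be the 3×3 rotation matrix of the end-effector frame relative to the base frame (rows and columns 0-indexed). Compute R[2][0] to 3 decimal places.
End-effector x-axis (col 0 of R) = (-0.4330,0.2500,-0.8660)
R[2][0] = -0.8660

-0.866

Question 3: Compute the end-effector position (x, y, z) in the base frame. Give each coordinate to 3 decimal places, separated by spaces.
5.580 -3.531 -3.964

after link 1: o_1 = (1.7321, -1.0000, 1.0000)
after link 2: o_2 = (3.2321, -1.8660, 0.0000)
after link 3: o_3 = (5.2631, -5.3481, -0.8660)
after link 4: o_4 = (5.5801, -3.5311, -3.9641)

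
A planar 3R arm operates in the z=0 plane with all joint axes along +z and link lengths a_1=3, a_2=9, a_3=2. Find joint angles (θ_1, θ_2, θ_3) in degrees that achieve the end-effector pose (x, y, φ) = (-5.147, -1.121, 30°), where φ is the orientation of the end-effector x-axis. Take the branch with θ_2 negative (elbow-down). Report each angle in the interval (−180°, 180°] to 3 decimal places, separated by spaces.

-45.010 -134.994 -149.996

wrist centre = target − a_3·(cos φ, sin φ) = (-6.8791, -2.1210)
cos θ_2 = (51.8200−3²−9²)/(2·3·9) = -0.7070; θ_2 = -134.9944° (elbow-down)
β = atan2(-2.1210,-6.8791) = -162.8640°; ψ = atan2(-6.3646,-3.3633) = -117.8540°
θ_1 = β − ψ = -45.0100°
θ_3 = φ − θ_1 − θ_2 = -149.9956° (wrapped to (-180°,180°])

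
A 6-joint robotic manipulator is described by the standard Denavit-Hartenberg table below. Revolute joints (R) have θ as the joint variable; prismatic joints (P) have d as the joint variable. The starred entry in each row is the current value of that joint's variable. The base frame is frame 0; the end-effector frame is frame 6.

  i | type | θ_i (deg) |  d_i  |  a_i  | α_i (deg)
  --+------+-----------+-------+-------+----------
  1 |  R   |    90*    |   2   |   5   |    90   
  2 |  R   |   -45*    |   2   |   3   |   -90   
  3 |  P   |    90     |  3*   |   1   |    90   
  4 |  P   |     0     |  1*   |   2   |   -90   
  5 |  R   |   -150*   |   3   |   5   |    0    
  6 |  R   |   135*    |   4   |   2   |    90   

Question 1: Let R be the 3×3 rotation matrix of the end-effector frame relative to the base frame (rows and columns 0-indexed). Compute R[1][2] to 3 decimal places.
0.683

End-effector z-axis (col 2 of R) = (0.2588,0.6830,-0.6830)
R[1][2] = 0.6830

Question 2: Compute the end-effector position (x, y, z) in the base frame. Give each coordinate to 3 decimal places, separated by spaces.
1.398 17.033 4.109

after link 1: o_1 = (0.0000, 5.0000, 2.0000)
after link 2: o_2 = (2.0000, 7.1213, -0.1213)
after link 3: o_3 = (1.0000, 9.2426, 2.0000)
after link 4: o_4 = (-1.0000, 9.9497, 1.2929)
after link 5: o_5 = (3.3301, 13.8388, 1.6464)
after link 6: o_6 = (1.3983, 17.0333, 4.1088)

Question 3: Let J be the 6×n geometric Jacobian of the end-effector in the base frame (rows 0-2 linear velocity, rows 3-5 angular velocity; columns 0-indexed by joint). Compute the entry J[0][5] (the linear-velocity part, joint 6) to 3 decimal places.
-0.518

axis z_5 = (0.0000,0.7071,0.7071); lever o_n−o_5 = (-1.9319,3.1945,2.4624)
cross product → J_v[:, 5] = (-0.5176,-1.3660,1.3660)
J_ω[:, 5] = z_5
entry J[0][5] = -0.5176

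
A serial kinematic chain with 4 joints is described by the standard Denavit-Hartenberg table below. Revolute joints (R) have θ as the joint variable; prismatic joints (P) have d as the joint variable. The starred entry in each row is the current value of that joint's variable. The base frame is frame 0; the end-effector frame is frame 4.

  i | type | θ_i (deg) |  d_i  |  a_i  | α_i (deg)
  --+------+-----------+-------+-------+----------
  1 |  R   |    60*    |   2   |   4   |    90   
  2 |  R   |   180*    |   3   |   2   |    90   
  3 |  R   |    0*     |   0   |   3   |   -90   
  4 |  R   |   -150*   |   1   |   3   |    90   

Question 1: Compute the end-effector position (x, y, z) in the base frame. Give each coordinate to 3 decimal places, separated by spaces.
after link 1: o_1 = (2.0000, 3.4641, 2.0000)
after link 2: o_2 = (3.5981, 0.2321, 2.0000)
after link 3: o_3 = (2.0981, -2.3660, 2.0000)
after link 4: o_4 = (4.2631, -0.6160, 3.5000)

4.263 -0.616 3.500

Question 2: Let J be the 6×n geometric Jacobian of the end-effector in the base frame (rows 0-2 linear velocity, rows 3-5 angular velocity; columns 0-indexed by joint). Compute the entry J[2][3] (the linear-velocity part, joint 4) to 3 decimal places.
axis z_3 = (0.8660,-0.5000,0.0000); lever o_n−o_3 = (2.1651,1.7500,1.5000)
cross product → J_v[:, 3] = (-0.7500,-1.2990,2.5981)
J_ω[:, 3] = z_3
entry J[2][3] = 2.5981

2.598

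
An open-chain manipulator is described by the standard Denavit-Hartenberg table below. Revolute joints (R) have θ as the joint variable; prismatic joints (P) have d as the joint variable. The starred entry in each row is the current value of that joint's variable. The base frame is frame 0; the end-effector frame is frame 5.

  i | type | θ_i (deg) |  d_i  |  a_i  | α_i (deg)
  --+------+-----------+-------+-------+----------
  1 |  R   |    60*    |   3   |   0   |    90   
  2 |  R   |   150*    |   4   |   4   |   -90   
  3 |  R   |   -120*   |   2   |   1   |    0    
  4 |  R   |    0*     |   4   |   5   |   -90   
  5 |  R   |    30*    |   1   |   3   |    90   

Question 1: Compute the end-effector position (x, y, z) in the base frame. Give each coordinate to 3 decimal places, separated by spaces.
after link 1: o_1 = (0.0000, 0.0000, 3.0000)
after link 2: o_2 = (1.7321, -5.0000, 5.0000)
after link 3: o_3 = (2.1986, -5.9240, 3.0179)
after link 4: o_4 = (6.0311, -7.9462, -1.6962)
after link 5: o_5 = (8.9752, -8.3469, -0.6136)

8.975 -8.347 -0.614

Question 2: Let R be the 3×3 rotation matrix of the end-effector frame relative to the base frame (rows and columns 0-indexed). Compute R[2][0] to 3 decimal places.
End-effector x-axis (col 0 of R) = (0.9620,0.1663,0.2165)
R[2][0] = 0.2165

0.217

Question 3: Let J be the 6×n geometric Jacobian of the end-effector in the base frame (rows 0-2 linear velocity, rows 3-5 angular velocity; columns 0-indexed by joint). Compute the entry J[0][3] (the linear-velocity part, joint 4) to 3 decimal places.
axis z_3 = (-0.2500,-0.4330,-0.8660); lever o_n−o_3 = (6.7766,-2.4228,-3.6316)
cross product → J_v[:, 3] = (-0.5257,-6.7766,3.5401)
J_ω[:, 3] = z_3
entry J[0][3] = -0.5257

-0.526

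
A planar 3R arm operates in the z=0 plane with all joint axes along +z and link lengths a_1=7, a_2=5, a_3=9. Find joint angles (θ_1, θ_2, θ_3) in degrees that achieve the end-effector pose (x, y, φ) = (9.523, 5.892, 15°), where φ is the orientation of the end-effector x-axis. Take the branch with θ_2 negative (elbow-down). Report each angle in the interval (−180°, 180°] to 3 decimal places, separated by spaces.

wrist centre = target − a_3·(cos φ, sin φ) = (0.8297, 3.5626)
cos θ_2 = (13.3807−7²−5²)/(2·7·5) = -0.8660; θ_2 = -149.9960° (elbow-down)
β = atan2(3.5626,0.8297) = 76.8906°; ψ = atan2(-2.5003,2.6700) = -43.1196°
θ_1 = β − ψ = 120.0102°
θ_3 = φ − θ_1 − θ_2 = 44.9858° (wrapped to (-180°,180°])

120.010 -149.996 44.986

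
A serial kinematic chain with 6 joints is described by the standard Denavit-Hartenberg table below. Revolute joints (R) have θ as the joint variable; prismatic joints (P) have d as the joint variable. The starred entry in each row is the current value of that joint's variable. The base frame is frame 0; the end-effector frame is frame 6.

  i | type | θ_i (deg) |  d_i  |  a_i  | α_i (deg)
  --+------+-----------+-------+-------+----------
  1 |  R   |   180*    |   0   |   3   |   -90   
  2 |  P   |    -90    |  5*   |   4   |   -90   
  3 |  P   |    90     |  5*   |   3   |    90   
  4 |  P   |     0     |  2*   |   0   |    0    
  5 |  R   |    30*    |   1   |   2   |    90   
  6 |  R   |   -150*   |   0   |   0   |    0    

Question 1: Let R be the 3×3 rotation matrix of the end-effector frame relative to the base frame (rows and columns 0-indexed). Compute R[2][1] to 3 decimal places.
-0.866

End-effector y-axis (col 1 of R) = (-0.2500,0.4330,-0.8660)
R[2][1] = -0.8660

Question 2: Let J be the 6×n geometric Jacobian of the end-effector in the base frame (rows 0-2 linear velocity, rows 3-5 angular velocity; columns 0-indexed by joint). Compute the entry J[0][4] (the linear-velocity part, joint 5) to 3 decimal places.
-1.732

axis z_4 = (-0.0000,0.0000,1.0000); lever o_n−o_4 = (-1.0000,1.7321,1.0000)
cross product → J_v[:, 4] = (-1.7321,-1.0000,-0.0000)
J_ω[:, 4] = z_4
entry J[0][4] = -1.7321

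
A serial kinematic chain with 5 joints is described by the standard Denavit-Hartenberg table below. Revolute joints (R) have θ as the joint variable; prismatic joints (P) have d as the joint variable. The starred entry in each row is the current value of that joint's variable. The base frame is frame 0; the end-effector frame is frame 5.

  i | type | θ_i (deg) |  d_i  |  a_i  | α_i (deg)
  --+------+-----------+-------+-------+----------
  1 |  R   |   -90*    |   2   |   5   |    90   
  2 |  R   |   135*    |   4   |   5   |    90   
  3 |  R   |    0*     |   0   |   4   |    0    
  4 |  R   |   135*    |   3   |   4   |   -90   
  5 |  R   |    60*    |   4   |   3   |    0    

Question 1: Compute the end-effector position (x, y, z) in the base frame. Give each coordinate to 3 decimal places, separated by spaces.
after link 1: o_1 = (0.0000, -5.0000, 2.0000)
after link 2: o_2 = (-4.0000, -1.4645, 5.5355)
after link 3: o_3 = (-4.0000, 1.3640, 8.3640)
after link 4: o_4 = (-6.8284, -2.7574, 8.4853)
after link 5: o_5 = (-5.0607, -3.6702, 3.8982)

-5.061 -3.670 3.898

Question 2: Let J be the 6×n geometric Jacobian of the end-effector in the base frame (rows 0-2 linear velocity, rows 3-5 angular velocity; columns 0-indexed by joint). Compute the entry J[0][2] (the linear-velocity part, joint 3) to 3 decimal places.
2.718

axis z_2 = (0.0000,-0.7071,0.7071); lever o_n−o_2 = (-1.0607,-2.2058,-1.6374)
cross product → J_v[:, 2] = (2.7175,-0.7500,-0.7500)
J_ω[:, 2] = z_2
entry J[0][2] = 2.7175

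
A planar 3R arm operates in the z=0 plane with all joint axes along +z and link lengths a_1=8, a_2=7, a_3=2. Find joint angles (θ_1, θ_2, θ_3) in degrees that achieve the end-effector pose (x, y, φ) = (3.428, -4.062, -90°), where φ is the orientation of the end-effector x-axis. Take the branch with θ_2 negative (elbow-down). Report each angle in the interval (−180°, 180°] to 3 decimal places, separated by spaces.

30.001 -150.002 30.001

wrist centre = target − a_3·(cos φ, sin φ) = (3.4280, -2.0620)
cos θ_2 = (16.0030−8²−7²)/(2·8·7) = -0.8660; θ_2 = -150.0022° (elbow-down)
β = atan2(-2.0620,3.4280) = -31.0276°; ψ = atan2(-3.4998,1.9377) = -61.0284°
θ_1 = β − ψ = 30.0008°
θ_3 = φ − θ_1 − θ_2 = 30.0014° (wrapped to (-180°,180°])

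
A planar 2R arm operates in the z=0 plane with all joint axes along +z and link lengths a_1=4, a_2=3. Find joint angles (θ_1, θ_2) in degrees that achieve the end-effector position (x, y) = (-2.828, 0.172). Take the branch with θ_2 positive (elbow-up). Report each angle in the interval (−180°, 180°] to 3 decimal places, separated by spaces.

128.048 135.008

cos θ_2 = (8.0272−4²−3²)/(2·4·3) = -0.7072; θ_2 = 135.0077° (elbow-up)
β = atan2(0.1720,-2.8280) = 176.5195°; ψ = atan2(2.1210,1.8784) = 48.4718°
θ_1 = β − ψ = 128.0477°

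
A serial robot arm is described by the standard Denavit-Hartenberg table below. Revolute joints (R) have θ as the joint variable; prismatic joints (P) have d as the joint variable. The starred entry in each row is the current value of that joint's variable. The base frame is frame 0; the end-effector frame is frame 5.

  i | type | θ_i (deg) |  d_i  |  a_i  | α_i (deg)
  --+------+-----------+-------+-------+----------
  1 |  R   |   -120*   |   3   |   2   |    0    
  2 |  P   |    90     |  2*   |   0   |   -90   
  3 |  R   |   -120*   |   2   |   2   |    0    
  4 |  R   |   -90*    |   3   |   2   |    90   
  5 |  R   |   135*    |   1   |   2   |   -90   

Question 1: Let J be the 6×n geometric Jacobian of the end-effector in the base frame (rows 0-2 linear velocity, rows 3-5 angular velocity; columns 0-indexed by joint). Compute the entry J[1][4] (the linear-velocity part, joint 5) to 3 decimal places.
axis z_4 = (0.4330,-0.2500,-0.8660); lever o_n−o_4 = (2.2008,0.3624,-0.1589)
cross product → J_v[:, 4] = (0.3536,-1.8371,0.7071)
J_ω[:, 4] = z_4
entry J[1][4] = -1.8371

-1.837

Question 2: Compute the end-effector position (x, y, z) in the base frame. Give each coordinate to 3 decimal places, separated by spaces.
after link 1: o_1 = (-1.0000, -1.7321, 3.0000)
after link 2: o_2 = (-1.0000, -1.7321, 5.0000)
after link 3: o_3 = (-0.8660, 0.5000, 6.7321)
after link 4: o_4 = (-0.8660, 3.9641, 5.7321)
after link 5: o_5 = (1.3348, 4.3265, 5.5731)

1.335 4.326 5.573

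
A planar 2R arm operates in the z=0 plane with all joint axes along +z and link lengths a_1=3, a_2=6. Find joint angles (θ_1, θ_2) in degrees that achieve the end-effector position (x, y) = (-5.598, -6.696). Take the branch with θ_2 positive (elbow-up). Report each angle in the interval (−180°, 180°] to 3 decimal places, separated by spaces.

-150.006 30.009

cos θ_2 = (76.1740−3²−6²)/(2·3·6) = 0.8659; θ_2 = 30.0092° (elbow-up)
β = atan2(-6.6960,-5.5980) = -129.8963°; ψ = atan2(3.0008,8.1957) = 20.1101°
θ_1 = β − ψ = -150.0065°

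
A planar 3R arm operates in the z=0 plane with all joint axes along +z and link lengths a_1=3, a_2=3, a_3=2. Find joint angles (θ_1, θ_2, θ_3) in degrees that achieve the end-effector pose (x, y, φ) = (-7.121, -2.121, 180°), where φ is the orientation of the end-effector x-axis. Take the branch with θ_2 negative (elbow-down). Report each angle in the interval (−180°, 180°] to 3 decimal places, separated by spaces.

-134.991 -45.021 0.012

wrist centre = target − a_3·(cos φ, sin φ) = (-5.1210, -2.1210)
cos θ_2 = (30.7233−3²−3²)/(2·3·3) = 0.7068; θ_2 = -45.0209° (elbow-down)
β = atan2(-2.1210,-5.1210) = -157.5018°; ψ = atan2(-2.1221,5.1205) = -22.5104°
θ_1 = β − ψ = -134.9914°
θ_3 = φ − θ_1 − θ_2 = 0.0122° (wrapped to (-180°,180°])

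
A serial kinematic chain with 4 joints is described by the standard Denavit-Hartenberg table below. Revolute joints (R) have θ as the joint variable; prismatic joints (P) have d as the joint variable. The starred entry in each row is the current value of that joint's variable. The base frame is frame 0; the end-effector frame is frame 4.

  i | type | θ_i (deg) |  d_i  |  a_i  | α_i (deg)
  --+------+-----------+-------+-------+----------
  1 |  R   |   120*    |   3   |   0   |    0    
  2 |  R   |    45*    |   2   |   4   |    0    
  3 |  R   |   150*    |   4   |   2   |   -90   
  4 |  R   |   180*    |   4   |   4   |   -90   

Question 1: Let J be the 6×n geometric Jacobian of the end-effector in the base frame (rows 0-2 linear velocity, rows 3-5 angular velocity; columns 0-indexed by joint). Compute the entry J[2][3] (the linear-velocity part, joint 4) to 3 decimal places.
axis z_3 = (0.7071,0.7071,0.0000); lever o_n−o_3 = (0.0000,5.6569,0.0000)
cross product → J_v[:, 3] = (-0.0000,0.0000,4.0000)
J_ω[:, 3] = z_3
entry J[2][3] = 4.0000

4.000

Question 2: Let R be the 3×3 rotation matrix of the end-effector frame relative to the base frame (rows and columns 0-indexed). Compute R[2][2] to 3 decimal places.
End-effector z-axis (col 2 of R) = (-0.0000,0.0000,1.0000)
R[2][2] = 1.0000

1.000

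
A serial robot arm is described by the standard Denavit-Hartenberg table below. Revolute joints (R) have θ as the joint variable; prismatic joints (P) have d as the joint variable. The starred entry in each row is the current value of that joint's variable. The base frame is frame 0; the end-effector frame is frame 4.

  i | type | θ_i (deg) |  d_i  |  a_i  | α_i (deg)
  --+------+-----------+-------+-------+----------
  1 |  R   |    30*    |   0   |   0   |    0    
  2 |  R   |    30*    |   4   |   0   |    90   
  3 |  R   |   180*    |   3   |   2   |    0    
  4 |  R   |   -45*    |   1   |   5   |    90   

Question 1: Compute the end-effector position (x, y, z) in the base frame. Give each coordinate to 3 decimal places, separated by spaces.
after link 1: o_1 = (0.0000, 0.0000, 0.0000)
after link 2: o_2 = (0.0000, 0.0000, 4.0000)
after link 3: o_3 = (1.5981, -3.2321, 4.0000)
after link 4: o_4 = (0.6963, -6.7939, 7.5355)

0.696 -6.794 7.536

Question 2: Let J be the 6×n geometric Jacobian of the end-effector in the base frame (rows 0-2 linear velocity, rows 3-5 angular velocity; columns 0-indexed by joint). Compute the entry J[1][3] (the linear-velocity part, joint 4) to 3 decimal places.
axis z_3 = (0.8660,-0.5000,0.0000); lever o_n−o_3 = (-0.9017,-3.5619,3.5355)
cross product → J_v[:, 3] = (-1.7678,-3.0619,-3.5355)
J_ω[:, 3] = z_3
entry J[1][3] = -3.0619

-3.062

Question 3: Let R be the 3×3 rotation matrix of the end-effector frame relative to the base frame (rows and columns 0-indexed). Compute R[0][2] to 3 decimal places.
0.354

End-effector z-axis (col 2 of R) = (0.3536,0.6124,0.7071)
R[0][2] = 0.3536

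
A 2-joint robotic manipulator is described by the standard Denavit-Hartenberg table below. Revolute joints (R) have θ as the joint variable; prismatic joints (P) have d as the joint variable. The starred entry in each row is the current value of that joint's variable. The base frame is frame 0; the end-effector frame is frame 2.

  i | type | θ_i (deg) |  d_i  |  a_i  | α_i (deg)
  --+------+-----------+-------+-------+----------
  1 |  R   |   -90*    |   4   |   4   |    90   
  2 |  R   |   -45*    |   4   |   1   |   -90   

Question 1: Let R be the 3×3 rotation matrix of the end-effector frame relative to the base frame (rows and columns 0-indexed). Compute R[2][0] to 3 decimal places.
-0.707

End-effector x-axis (col 0 of R) = (0.0000,-0.7071,-0.7071)
R[2][0] = -0.7071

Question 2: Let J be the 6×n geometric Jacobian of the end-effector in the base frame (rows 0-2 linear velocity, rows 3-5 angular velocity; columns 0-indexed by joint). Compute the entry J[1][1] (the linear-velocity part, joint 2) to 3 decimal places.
-0.707

axis z_1 = (-1.0000,-0.0000,0.0000); lever o_n−o_1 = (-4.0000,-0.7071,-0.7071)
cross product → J_v[:, 1] = (0.0000,-0.7071,0.7071)
J_ω[:, 1] = z_1
entry J[1][1] = -0.7071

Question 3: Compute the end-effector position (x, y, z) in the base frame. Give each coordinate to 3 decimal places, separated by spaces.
after link 1: o_1 = (0.0000, -4.0000, 4.0000)
after link 2: o_2 = (-4.0000, -4.7071, 3.2929)

-4.000 -4.707 3.293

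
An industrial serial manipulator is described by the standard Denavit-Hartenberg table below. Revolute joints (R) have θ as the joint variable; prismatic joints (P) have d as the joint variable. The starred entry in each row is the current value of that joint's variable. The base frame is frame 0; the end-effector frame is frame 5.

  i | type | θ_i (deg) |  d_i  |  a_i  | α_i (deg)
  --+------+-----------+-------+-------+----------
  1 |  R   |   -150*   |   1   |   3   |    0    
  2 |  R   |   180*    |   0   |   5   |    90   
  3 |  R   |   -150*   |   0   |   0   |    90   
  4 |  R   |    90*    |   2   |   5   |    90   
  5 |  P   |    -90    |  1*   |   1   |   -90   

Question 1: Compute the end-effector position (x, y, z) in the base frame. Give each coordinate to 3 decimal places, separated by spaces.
3.049 -4.013 1.366

after link 1: o_1 = (-2.5981, -1.5000, 1.0000)
after link 2: o_2 = (1.7321, 1.0000, 1.0000)
after link 3: o_3 = (1.7321, 1.0000, 1.0000)
after link 4: o_4 = (3.3660, -3.8301, 2.7321)
after link 5: o_5 = (3.0490, -4.0131, 1.3660)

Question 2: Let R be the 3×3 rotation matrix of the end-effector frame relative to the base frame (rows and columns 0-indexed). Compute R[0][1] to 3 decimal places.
0.750

End-effector y-axis (col 1 of R) = (0.7500,0.4330,0.5000)
R[0][1] = 0.7500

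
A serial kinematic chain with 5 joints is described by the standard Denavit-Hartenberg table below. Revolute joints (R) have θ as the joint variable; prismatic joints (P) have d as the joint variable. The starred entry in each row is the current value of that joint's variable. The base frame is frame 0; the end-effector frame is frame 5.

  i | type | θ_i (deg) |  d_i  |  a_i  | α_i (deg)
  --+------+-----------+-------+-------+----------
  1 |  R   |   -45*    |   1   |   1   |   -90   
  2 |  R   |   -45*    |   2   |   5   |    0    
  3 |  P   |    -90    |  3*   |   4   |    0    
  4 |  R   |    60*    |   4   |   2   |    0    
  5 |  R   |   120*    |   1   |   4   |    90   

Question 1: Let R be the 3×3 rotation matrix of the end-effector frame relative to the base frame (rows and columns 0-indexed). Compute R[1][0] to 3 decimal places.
End-effector x-axis (col 0 of R) = (0.5000,-0.5000,-0.7071)
R[1][0] = -0.5000

-0.500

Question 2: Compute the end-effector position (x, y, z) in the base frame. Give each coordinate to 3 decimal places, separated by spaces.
after link 1: o_1 = (0.7071, -0.7071, 1.0000)
after link 2: o_2 = (4.6213, -1.7929, 4.5355)
after link 3: o_3 = (4.7426, 2.3284, 7.3640)
after link 4: o_4 = (7.9371, 4.7908, 9.2958)
after link 5: o_5 = (10.6442, 3.4979, 6.4674)

10.644 3.498 6.467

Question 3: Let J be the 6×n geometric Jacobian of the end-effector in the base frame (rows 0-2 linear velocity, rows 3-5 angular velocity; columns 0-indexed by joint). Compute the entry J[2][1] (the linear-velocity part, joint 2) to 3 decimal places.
-4.053

axis z_1 = (0.7071,0.7071,0.0000); lever o_n−o_1 = (9.9371,4.2050,5.4674)
cross product → J_v[:, 1] = (3.8660,-3.8660,-4.0532)
J_ω[:, 1] = z_1
entry J[2][1] = -4.0532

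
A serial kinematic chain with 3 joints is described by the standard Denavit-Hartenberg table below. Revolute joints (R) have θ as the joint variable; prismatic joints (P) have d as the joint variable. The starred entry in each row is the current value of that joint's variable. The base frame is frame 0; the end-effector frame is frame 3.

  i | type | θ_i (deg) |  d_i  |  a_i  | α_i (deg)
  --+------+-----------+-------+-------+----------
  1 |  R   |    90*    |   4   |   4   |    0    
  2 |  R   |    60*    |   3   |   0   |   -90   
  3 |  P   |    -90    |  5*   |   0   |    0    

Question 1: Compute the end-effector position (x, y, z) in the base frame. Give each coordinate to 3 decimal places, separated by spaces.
-2.500 -0.330 7.000

after link 1: o_1 = (0.0000, 4.0000, 4.0000)
after link 2: o_2 = (0.0000, 4.0000, 7.0000)
after link 3: o_3 = (-2.5000, -0.3301, 7.0000)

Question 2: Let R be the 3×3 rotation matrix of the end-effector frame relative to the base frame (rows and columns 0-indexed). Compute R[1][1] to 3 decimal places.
0.500

End-effector y-axis (col 1 of R) = (-0.8660,0.5000,-0.0000)
R[1][1] = 0.5000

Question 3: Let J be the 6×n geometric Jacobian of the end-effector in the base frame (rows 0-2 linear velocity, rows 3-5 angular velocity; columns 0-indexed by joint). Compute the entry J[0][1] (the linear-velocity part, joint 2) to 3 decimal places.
axis z_1 = (0.0000,0.0000,1.0000); lever o_n−o_1 = (-2.5000,-4.3301,3.0000)
cross product → J_v[:, 1] = (4.3301,-2.5000,0.0000)
J_ω[:, 1] = z_1
entry J[0][1] = 4.3301

4.330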